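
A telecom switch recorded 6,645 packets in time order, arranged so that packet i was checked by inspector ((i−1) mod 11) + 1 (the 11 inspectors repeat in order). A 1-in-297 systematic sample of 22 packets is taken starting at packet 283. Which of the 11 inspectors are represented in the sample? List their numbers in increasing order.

8

Consecutive selections differ by k = 297, so their inspector numbers differ by 297 mod 11 = 0.
gcd(297, 11) = 11, so the sample visits 11/11 = 1 distinct residues mod 11.
Start 283 is inspector 8; the inspectors hit are 8.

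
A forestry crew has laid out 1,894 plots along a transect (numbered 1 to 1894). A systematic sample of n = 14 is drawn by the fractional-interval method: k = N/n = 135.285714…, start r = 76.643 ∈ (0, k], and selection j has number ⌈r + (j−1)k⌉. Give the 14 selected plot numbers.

j=1: r + 0k = 76.643 → ⌈·⌉ = 77
j=2: r + 1k = 211.928714… → ⌈·⌉ = 212
j=3: r + 2k = 347.214428… → ⌈·⌉ = 348
j=4: r + 3k = 482.500142… → ⌈·⌉ = 483
j=5: r + 4k = 617.785857… → ⌈·⌉ = 618
j=6: r + 5k = 753.071571… → ⌈·⌉ = 754
j=7: r + 6k = 888.357285… → ⌈·⌉ = 889
j=8: r + 7k = 1023.643 → ⌈·⌉ = 1024
j=9: r + 8k = 1158.928714… → ⌈·⌉ = 1159
j=10: r + 9k = 1294.214428… → ⌈·⌉ = 1295
j=11: r + 10k = 1429.500142… → ⌈·⌉ = 1430
j=12: r + 11k = 1564.785857… → ⌈·⌉ = 1565
j=13: r + 12k = 1700.071571… → ⌈·⌉ = 1701
j=14: r + 13k = 1835.357285… → ⌈·⌉ = 1836

77, 212, 348, 483, 618, 754, 889, 1024, 1159, 1295, 1430, 1565, 1701, 1836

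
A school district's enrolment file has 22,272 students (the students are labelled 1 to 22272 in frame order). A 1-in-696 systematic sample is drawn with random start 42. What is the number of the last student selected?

k = 696
32nd selection = r + (32−1)·k = 42 + 31×696 = 42 + 21576 = 21618

21618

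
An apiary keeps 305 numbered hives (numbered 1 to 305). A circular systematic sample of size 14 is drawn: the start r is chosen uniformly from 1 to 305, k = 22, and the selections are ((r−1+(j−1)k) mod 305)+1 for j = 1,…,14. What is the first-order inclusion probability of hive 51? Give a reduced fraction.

For each position j, as r ranges over 1…305 the j-th selection hits every hive exactly once, so hive 51 is selected for exactly 14 of the 305 starts.
Inclusion probability = 14/305.

14/305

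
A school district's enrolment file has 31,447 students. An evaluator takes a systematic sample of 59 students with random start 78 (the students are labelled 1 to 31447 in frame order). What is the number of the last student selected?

30992

k = 31447/59 = 533
59th selection = r + (59−1)·k = 78 + 58×533 = 78 + 30914 = 30992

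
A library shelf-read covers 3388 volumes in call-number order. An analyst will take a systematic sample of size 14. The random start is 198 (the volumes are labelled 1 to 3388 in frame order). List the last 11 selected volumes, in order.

k = N/n = 3388/14 = 242
4th selection = 198 + 3×242 = 924
5th: 924 + 242 = 1166
6th: 1166 + 242 = 1408
7th: 1408 + 242 = 1650
8th: 1650 + 242 = 1892
9th: 1892 + 242 = 2134
10th: 2134 + 242 = 2376
11th: 2376 + 242 = 2618
12th: 2618 + 242 = 2860
13th: 2860 + 242 = 3102
14th: 3102 + 242 = 3344

924, 1166, 1408, 1650, 1892, 2134, 2376, 2618, 2860, 3102, 3344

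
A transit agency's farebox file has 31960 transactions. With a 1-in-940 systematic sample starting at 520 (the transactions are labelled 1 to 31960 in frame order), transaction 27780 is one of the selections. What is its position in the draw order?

k = 940
position = (27780 − 520)/940 + 1 = 27260/940 + 1 = 29 + 1 = 30

30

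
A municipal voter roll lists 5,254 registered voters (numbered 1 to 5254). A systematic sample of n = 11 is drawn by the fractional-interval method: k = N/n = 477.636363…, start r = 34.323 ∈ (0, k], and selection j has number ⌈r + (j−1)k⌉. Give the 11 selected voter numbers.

j=1: r + 0k = 34.323 → ⌈·⌉ = 35
j=2: r + 1k = 511.959363… → ⌈·⌉ = 512
j=3: r + 2k = 989.595727… → ⌈·⌉ = 990
j=4: r + 3k = 1467.232090… → ⌈·⌉ = 1468
j=5: r + 4k = 1944.868454… → ⌈·⌉ = 1945
j=6: r + 5k = 2422.504818… → ⌈·⌉ = 2423
j=7: r + 6k = 2900.141181… → ⌈·⌉ = 2901
j=8: r + 7k = 3377.777545… → ⌈·⌉ = 3378
j=9: r + 8k = 3855.413909… → ⌈·⌉ = 3856
j=10: r + 9k = 4333.050272… → ⌈·⌉ = 4334
j=11: r + 10k = 4810.686636… → ⌈·⌉ = 4811

35, 512, 990, 1468, 1945, 2423, 2901, 3378, 3856, 4334, 4811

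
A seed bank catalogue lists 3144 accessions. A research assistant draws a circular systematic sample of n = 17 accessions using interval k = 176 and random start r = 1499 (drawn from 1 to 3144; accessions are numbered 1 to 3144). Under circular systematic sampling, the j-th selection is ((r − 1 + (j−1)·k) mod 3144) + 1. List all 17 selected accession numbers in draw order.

Selection 1: 1499
Selection 2: 1499 + 176 = 1675
Selection 3: 1675 + 176 = 1851
Selection 4: 1851 + 176 = 2027
Selection 5: 2027 + 176 = 2203
Selection 6: 2203 + 176 = 2379
Selection 7: 2379 + 176 = 2555
Selection 8: 2555 + 176 = 2731
Selection 9: 2731 + 176 = 2907
Selection 10: 2907 + 176 = 3083
Selection 11: 3083 + 176 = 3259 → 3259 − 3144 = 115
Selection 12: 115 + 176 = 291
Selection 13: 291 + 176 = 467
Selection 14: 467 + 176 = 643
Selection 15: 643 + 176 = 819
Selection 16: 819 + 176 = 995
Selection 17: 995 + 176 = 1171

1499, 1675, 1851, 2027, 2203, 2379, 2555, 2731, 2907, 3083, 115, 291, 467, 643, 819, 995, 1171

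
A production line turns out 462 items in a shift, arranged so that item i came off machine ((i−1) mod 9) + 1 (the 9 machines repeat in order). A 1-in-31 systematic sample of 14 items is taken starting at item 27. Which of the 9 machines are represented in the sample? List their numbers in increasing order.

1, 2, 3, 4, 5, 6, 7, 8, 9

Consecutive selections differ by k = 31, so their machine numbers differ by 31 mod 9 = 4.
gcd(31, 9) = 1, so the sample visits 9/1 = 9 distinct residues mod 9.
Start 27 is machine 9; the machines hit are 1, 2, 3, 4, 5, 6, 7, 8, 9.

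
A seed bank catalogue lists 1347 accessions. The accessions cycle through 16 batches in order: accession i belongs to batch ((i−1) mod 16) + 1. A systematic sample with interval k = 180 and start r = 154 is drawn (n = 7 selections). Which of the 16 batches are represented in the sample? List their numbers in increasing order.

2, 6, 10, 14

Consecutive selections differ by k = 180, so their batch numbers differ by 180 mod 16 = 4.
gcd(180, 16) = 4, so the sample visits 16/4 = 4 distinct residues mod 16.
Start 154 is batch 10; the batches hit are 2, 6, 10, 14.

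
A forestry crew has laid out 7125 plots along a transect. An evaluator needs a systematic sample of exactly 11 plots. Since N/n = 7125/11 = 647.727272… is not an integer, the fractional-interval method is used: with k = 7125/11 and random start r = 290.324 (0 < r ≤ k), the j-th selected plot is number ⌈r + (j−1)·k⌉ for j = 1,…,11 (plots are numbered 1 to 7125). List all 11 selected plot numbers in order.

291, 939, 1586, 2234, 2882, 3529, 4177, 4825, 5473, 6120, 6768

j=1: r + 0k = 290.324 → ⌈·⌉ = 291
j=2: r + 1k = 938.051272… → ⌈·⌉ = 939
j=3: r + 2k = 1585.778545… → ⌈·⌉ = 1586
j=4: r + 3k = 2233.505818… → ⌈·⌉ = 2234
j=5: r + 4k = 2881.233090… → ⌈·⌉ = 2882
j=6: r + 5k = 3528.960363… → ⌈·⌉ = 3529
j=7: r + 6k = 4176.687636… → ⌈·⌉ = 4177
j=8: r + 7k = 4824.414909… → ⌈·⌉ = 4825
j=9: r + 8k = 5472.142181… → ⌈·⌉ = 5473
j=10: r + 9k = 6119.869454… → ⌈·⌉ = 6120
j=11: r + 10k = 6767.596727… → ⌈·⌉ = 6768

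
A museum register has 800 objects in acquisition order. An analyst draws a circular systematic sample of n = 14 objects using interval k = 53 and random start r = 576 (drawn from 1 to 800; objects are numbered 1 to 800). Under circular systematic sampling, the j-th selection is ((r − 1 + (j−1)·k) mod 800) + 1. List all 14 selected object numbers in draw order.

576, 629, 682, 735, 788, 41, 94, 147, 200, 253, 306, 359, 412, 465

Selection 1: 576
Selection 2: 576 + 53 = 629
Selection 3: 629 + 53 = 682
Selection 4: 682 + 53 = 735
Selection 5: 735 + 53 = 788
Selection 6: 788 + 53 = 841 → 841 − 800 = 41
Selection 7: 41 + 53 = 94
Selection 8: 94 + 53 = 147
Selection 9: 147 + 53 = 200
Selection 10: 200 + 53 = 253
Selection 11: 253 + 53 = 306
Selection 12: 306 + 53 = 359
Selection 13: 359 + 53 = 412
Selection 14: 412 + 53 = 465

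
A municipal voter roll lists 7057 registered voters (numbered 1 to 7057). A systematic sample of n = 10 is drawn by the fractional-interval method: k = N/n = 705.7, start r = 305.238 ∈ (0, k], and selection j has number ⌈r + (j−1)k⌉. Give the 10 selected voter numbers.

j=1: r + 0k = 305.238 → ⌈·⌉ = 306
j=2: r + 1k = 1010.938 → ⌈·⌉ = 1011
j=3: r + 2k = 1716.638 → ⌈·⌉ = 1717
j=4: r + 3k = 2422.338 → ⌈·⌉ = 2423
j=5: r + 4k = 3128.038 → ⌈·⌉ = 3129
j=6: r + 5k = 3833.738 → ⌈·⌉ = 3834
j=7: r + 6k = 4539.438 → ⌈·⌉ = 4540
j=8: r + 7k = 5245.138 → ⌈·⌉ = 5246
j=9: r + 8k = 5950.838 → ⌈·⌉ = 5951
j=10: r + 9k = 6656.538 → ⌈·⌉ = 6657

306, 1011, 1717, 2423, 3129, 3834, 4540, 5246, 5951, 6657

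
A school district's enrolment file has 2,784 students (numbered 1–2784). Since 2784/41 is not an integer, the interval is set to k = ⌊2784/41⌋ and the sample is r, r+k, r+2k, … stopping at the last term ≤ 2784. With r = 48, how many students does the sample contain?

41

k = ⌊2784/41⌋ = 67
Achieved size = ⌊(2784 − 48)/67⌋ + 1 = ⌊2736/67⌋ + 1 = 40 + 1 = 41
(last selection: 48 + 40×67 = 2728 ≤ 2784; next would be 2795 > 2784)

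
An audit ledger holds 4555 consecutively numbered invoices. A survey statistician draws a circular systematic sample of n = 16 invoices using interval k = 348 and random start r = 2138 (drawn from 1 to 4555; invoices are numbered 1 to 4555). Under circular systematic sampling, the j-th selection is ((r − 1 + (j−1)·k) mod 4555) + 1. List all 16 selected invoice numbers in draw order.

Selection 1: 2138
Selection 2: 2138 + 348 = 2486
Selection 3: 2486 + 348 = 2834
Selection 4: 2834 + 348 = 3182
Selection 5: 3182 + 348 = 3530
Selection 6: 3530 + 348 = 3878
Selection 7: 3878 + 348 = 4226
Selection 8: 4226 + 348 = 4574 → 4574 − 4555 = 19
Selection 9: 19 + 348 = 367
Selection 10: 367 + 348 = 715
Selection 11: 715 + 348 = 1063
Selection 12: 1063 + 348 = 1411
Selection 13: 1411 + 348 = 1759
Selection 14: 1759 + 348 = 2107
Selection 15: 2107 + 348 = 2455
Selection 16: 2455 + 348 = 2803

2138, 2486, 2834, 3182, 3530, 3878, 4226, 19, 367, 715, 1063, 1411, 1759, 2107, 2455, 2803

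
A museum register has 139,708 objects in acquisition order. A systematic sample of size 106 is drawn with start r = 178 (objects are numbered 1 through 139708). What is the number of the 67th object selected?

k = 139708/106 = 1318
67th selection = r + (67−1)·k = 178 + 66×1318 = 178 + 86988 = 87166

87166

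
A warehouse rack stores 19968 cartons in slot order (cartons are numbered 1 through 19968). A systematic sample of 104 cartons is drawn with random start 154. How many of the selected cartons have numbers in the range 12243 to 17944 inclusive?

30

k = 19968/104 = 192
First selection ≥ 12243: 154 + ⌈(12243−154)/192⌉·192 = 154 + 63×192 = 12250
Last selection ≤ 17944: 154 + ⌊(17944−154)/192⌋·192 = 154 + 92×192 = 17818
Count = 92 − 63 + 1 = 30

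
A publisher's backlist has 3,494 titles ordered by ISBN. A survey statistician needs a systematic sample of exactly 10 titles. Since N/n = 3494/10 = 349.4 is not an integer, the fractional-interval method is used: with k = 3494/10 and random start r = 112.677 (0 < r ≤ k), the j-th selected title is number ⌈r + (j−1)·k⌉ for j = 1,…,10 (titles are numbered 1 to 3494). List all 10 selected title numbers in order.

113, 463, 812, 1161, 1511, 1860, 2210, 2559, 2908, 3258

j=1: r + 0k = 112.677 → ⌈·⌉ = 113
j=2: r + 1k = 462.077 → ⌈·⌉ = 463
j=3: r + 2k = 811.477 → ⌈·⌉ = 812
j=4: r + 3k = 1160.877 → ⌈·⌉ = 1161
j=5: r + 4k = 1510.277 → ⌈·⌉ = 1511
j=6: r + 5k = 1859.677 → ⌈·⌉ = 1860
j=7: r + 6k = 2209.077 → ⌈·⌉ = 2210
j=8: r + 7k = 2558.477 → ⌈·⌉ = 2559
j=9: r + 8k = 2907.877 → ⌈·⌉ = 2908
j=10: r + 9k = 3257.277 → ⌈·⌉ = 3258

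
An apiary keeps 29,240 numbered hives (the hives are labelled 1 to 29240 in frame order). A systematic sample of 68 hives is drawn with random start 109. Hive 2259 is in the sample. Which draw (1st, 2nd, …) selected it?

k = 29240/68 = 430
position = (2259 − 109)/430 + 1 = 2150/430 + 1 = 5 + 1 = 6

6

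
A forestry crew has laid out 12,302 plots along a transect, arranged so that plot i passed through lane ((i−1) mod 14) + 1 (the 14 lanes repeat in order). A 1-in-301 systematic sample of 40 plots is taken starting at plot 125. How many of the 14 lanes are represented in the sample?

Consecutive selections differ by k = 301, so their lane numbers differ by 301 mod 14 = 7.
gcd(301, 14) = 7, so the sample visits 14/7 = 2 distinct residues mod 14.
Start 125 is lane 13; the lanes hit are 6, 13.

2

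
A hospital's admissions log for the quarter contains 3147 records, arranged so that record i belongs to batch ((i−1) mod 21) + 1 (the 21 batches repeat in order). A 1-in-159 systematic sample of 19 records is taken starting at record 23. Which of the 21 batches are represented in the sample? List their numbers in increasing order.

Consecutive selections differ by k = 159, so their batch numbers differ by 159 mod 21 = 12.
gcd(159, 21) = 3, so the sample visits 21/3 = 7 distinct residues mod 21.
Start 23 is batch 2; the batches hit are 2, 5, 8, 11, 14, 17, 20.

2, 5, 8, 11, 14, 17, 20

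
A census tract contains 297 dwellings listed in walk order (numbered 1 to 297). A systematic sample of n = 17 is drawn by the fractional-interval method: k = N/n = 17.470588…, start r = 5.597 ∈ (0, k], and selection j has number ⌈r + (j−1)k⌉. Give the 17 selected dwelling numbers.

6, 24, 41, 59, 76, 93, 111, 128, 146, 163, 181, 198, 216, 233, 251, 268, 286

j=1: r + 0k = 5.597 → ⌈·⌉ = 6
j=2: r + 1k = 23.067588… → ⌈·⌉ = 24
j=3: r + 2k = 40.538176… → ⌈·⌉ = 41
j=4: r + 3k = 58.008764… → ⌈·⌉ = 59
j=5: r + 4k = 75.479352… → ⌈·⌉ = 76
j=6: r + 5k = 92.949941… → ⌈·⌉ = 93
j=7: r + 6k = 110.420529… → ⌈·⌉ = 111
j=8: r + 7k = 127.891117… → ⌈·⌉ = 128
j=9: r + 8k = 145.361705… → ⌈·⌉ = 146
j=10: r + 9k = 162.832294… → ⌈·⌉ = 163
j=11: r + 10k = 180.302882… → ⌈·⌉ = 181
j=12: r + 11k = 197.773470… → ⌈·⌉ = 198
j=13: r + 12k = 215.244058… → ⌈·⌉ = 216
j=14: r + 13k = 232.714647… → ⌈·⌉ = 233
j=15: r + 14k = 250.185235… → ⌈·⌉ = 251
j=16: r + 15k = 267.655823… → ⌈·⌉ = 268
j=17: r + 16k = 285.126411… → ⌈·⌉ = 286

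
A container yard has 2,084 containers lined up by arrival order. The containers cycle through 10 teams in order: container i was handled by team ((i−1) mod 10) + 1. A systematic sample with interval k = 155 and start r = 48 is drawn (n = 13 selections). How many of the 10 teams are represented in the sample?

Consecutive selections differ by k = 155, so their team numbers differ by 155 mod 10 = 5.
gcd(155, 10) = 5, so the sample visits 10/5 = 2 distinct residues mod 10.
Start 48 is team 8; the teams hit are 3, 8.

2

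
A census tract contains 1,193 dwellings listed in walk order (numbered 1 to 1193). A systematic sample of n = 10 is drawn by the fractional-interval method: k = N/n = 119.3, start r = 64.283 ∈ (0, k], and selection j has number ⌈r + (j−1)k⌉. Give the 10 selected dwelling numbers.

65, 184, 303, 423, 542, 661, 781, 900, 1019, 1138

j=1: r + 0k = 64.283 → ⌈·⌉ = 65
j=2: r + 1k = 183.583 → ⌈·⌉ = 184
j=3: r + 2k = 302.883 → ⌈·⌉ = 303
j=4: r + 3k = 422.183 → ⌈·⌉ = 423
j=5: r + 4k = 541.483 → ⌈·⌉ = 542
j=6: r + 5k = 660.783 → ⌈·⌉ = 661
j=7: r + 6k = 780.083 → ⌈·⌉ = 781
j=8: r + 7k = 899.383 → ⌈·⌉ = 900
j=9: r + 8k = 1018.683 → ⌈·⌉ = 1019
j=10: r + 9k = 1137.983 → ⌈·⌉ = 1138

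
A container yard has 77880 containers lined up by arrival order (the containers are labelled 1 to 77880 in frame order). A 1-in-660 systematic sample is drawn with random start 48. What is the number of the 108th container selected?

70668

k = 660
108th selection = r + (108−1)·k = 48 + 107×660 = 48 + 70620 = 70668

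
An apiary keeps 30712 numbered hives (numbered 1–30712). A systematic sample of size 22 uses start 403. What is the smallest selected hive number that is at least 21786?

22739

k = 30712/22 = 1396
Steps past start: ⌈(21786 − 403)/1396⌉ = ⌈21383/1396⌉ = 16
Selected hive: 403 + 16×1396 = 22739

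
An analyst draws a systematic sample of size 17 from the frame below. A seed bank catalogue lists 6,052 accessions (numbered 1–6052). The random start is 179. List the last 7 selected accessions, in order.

3739, 4095, 4451, 4807, 5163, 5519, 5875

k = N/n = 6052/17 = 356
11th selection = 179 + 10×356 = 3739
12th: 3739 + 356 = 4095
13th: 4095 + 356 = 4451
14th: 4451 + 356 = 4807
15th: 4807 + 356 = 5163
16th: 5163 + 356 = 5519
17th: 5519 + 356 = 5875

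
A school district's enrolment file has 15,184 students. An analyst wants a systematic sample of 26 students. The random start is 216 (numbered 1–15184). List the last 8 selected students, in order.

k = N/n = 15184/26 = 584
19th selection = 216 + 18×584 = 10728
20th: 10728 + 584 = 11312
21st: 11312 + 584 = 11896
22nd: 11896 + 584 = 12480
23rd: 12480 + 584 = 13064
24th: 13064 + 584 = 13648
25th: 13648 + 584 = 14232
26th: 14232 + 584 = 14816

10728, 11312, 11896, 12480, 13064, 13648, 14232, 14816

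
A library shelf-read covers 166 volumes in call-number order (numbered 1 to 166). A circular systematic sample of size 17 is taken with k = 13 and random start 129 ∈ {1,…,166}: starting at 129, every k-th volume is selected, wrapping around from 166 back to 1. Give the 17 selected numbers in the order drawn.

Selection 1: 129
Selection 2: 129 + 13 = 142
Selection 3: 142 + 13 = 155
Selection 4: 155 + 13 = 168 → 168 − 166 = 2
Selection 5: 2 + 13 = 15
Selection 6: 15 + 13 = 28
Selection 7: 28 + 13 = 41
Selection 8: 41 + 13 = 54
Selection 9: 54 + 13 = 67
Selection 10: 67 + 13 = 80
Selection 11: 80 + 13 = 93
Selection 12: 93 + 13 = 106
Selection 13: 106 + 13 = 119
Selection 14: 119 + 13 = 132
Selection 15: 132 + 13 = 145
Selection 16: 145 + 13 = 158
Selection 17: 158 + 13 = 171 → 171 − 166 = 5

129, 142, 155, 2, 15, 28, 41, 54, 67, 80, 93, 106, 119, 132, 145, 158, 5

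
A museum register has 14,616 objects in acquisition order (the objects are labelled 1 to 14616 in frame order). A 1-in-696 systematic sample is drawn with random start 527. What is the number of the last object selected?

14447

k = 696
21st selection = r + (21−1)·k = 527 + 20×696 = 527 + 13920 = 14447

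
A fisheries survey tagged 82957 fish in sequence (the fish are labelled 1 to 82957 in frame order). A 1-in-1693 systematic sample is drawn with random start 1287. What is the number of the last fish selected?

k = 1693
49th selection = r + (49−1)·k = 1287 + 48×1693 = 1287 + 81264 = 82551

82551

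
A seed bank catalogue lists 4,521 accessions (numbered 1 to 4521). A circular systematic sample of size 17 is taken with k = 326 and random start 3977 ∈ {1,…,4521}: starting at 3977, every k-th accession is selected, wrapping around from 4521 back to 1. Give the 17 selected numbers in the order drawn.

3977, 4303, 108, 434, 760, 1086, 1412, 1738, 2064, 2390, 2716, 3042, 3368, 3694, 4020, 4346, 151

Selection 1: 3977
Selection 2: 3977 + 326 = 4303
Selection 3: 4303 + 326 = 4629 → 4629 − 4521 = 108
Selection 4: 108 + 326 = 434
Selection 5: 434 + 326 = 760
Selection 6: 760 + 326 = 1086
Selection 7: 1086 + 326 = 1412
Selection 8: 1412 + 326 = 1738
Selection 9: 1738 + 326 = 2064
Selection 10: 2064 + 326 = 2390
Selection 11: 2390 + 326 = 2716
Selection 12: 2716 + 326 = 3042
Selection 13: 3042 + 326 = 3368
Selection 14: 3368 + 326 = 3694
Selection 15: 3694 + 326 = 4020
Selection 16: 4020 + 326 = 4346
Selection 17: 4346 + 326 = 4672 → 4672 − 4521 = 151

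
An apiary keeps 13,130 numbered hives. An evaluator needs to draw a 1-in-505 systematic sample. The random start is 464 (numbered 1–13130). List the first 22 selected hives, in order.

464, 969, 1474, 1979, 2484, 2989, 3494, 3999, 4504, 5009, 5514, 6019, 6524, 7029, 7534, 8039, 8544, 9049, 9554, 10059, 10564, 11069

hive 1: 464
hive 2: 464 + 505 = 969
hive 3: 969 + 505 = 1474
hive 4: 1474 + 505 = 1979
hive 5: 1979 + 505 = 2484
hive 6: 2484 + 505 = 2989
hive 7: 2989 + 505 = 3494
hive 8: 3494 + 505 = 3999
hive 9: 3999 + 505 = 4504
hive 10: 4504 + 505 = 5009
hive 11: 5009 + 505 = 5514
hive 12: 5514 + 505 = 6019
hive 13: 6019 + 505 = 6524
hive 14: 6524 + 505 = 7029
hive 15: 7029 + 505 = 7534
hive 16: 7534 + 505 = 8039
hive 17: 8039 + 505 = 8544
hive 18: 8544 + 505 = 9049
hive 19: 9049 + 505 = 9554
hive 20: 9554 + 505 = 10059
hive 21: 10059 + 505 = 10564
hive 22: 10564 + 505 = 11069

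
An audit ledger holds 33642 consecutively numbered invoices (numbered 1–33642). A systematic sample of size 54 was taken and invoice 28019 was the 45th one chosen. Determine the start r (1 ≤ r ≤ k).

607

k = 33642/54 = 623
r = 28019 − (45−1)×623 = 28019 − 27412 = 607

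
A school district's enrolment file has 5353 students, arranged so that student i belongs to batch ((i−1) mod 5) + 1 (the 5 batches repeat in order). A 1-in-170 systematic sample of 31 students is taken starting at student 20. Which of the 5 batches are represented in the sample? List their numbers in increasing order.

5

Consecutive selections differ by k = 170, so their batch numbers differ by 170 mod 5 = 0.
gcd(170, 5) = 5, so the sample visits 5/5 = 1 distinct residues mod 5.
Start 20 is batch 5; the batches hit are 5.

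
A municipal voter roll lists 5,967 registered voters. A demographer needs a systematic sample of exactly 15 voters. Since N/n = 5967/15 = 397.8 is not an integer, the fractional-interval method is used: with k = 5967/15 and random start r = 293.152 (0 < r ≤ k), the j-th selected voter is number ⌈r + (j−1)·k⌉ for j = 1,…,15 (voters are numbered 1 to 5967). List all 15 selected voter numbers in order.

294, 691, 1089, 1487, 1885, 2283, 2680, 3078, 3476, 3874, 4272, 4669, 5067, 5465, 5863

j=1: r + 0k = 293.152 → ⌈·⌉ = 294
j=2: r + 1k = 690.952 → ⌈·⌉ = 691
j=3: r + 2k = 1088.752 → ⌈·⌉ = 1089
j=4: r + 3k = 1486.552 → ⌈·⌉ = 1487
j=5: r + 4k = 1884.352 → ⌈·⌉ = 1885
j=6: r + 5k = 2282.152 → ⌈·⌉ = 2283
j=7: r + 6k = 2679.952 → ⌈·⌉ = 2680
j=8: r + 7k = 3077.752 → ⌈·⌉ = 3078
j=9: r + 8k = 3475.552 → ⌈·⌉ = 3476
j=10: r + 9k = 3873.352 → ⌈·⌉ = 3874
j=11: r + 10k = 4271.152 → ⌈·⌉ = 4272
j=12: r + 11k = 4668.952 → ⌈·⌉ = 4669
j=13: r + 12k = 5066.752 → ⌈·⌉ = 5067
j=14: r + 13k = 5464.552 → ⌈·⌉ = 5465
j=15: r + 14k = 5862.352 → ⌈·⌉ = 5863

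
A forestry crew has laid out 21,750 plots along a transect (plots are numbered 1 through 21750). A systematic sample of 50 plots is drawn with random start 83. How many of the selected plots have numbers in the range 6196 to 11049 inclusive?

k = 21750/50 = 435
First selection ≥ 6196: 83 + ⌈(6196−83)/435⌉·435 = 83 + 15×435 = 6608
Last selection ≤ 11049: 83 + ⌊(11049−83)/435⌋·435 = 83 + 25×435 = 10958
Count = 25 − 15 + 1 = 11

11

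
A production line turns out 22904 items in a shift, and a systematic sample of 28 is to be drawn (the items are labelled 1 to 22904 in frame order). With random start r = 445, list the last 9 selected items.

15987, 16805, 17623, 18441, 19259, 20077, 20895, 21713, 22531

k = N/n = 22904/28 = 818
20th selection = 445 + 19×818 = 15987
21st: 15987 + 818 = 16805
22nd: 16805 + 818 = 17623
23rd: 17623 + 818 = 18441
24th: 18441 + 818 = 19259
25th: 19259 + 818 = 20077
26th: 20077 + 818 = 20895
27th: 20895 + 818 = 21713
28th: 21713 + 818 = 22531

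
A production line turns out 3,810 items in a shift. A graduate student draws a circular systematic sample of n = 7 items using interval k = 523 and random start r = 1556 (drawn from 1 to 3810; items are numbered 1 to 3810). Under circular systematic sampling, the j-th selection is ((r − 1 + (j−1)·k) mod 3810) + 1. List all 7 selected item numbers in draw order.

1556, 2079, 2602, 3125, 3648, 361, 884

Selection 1: 1556
Selection 2: 1556 + 523 = 2079
Selection 3: 2079 + 523 = 2602
Selection 4: 2602 + 523 = 3125
Selection 5: 3125 + 523 = 3648
Selection 6: 3648 + 523 = 4171 → 4171 − 3810 = 361
Selection 7: 361 + 523 = 884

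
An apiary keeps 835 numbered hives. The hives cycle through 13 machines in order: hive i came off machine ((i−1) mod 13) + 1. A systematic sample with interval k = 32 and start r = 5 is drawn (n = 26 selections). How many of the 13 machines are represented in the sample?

13

Consecutive selections differ by k = 32, so their machine numbers differ by 32 mod 13 = 6.
gcd(32, 13) = 1, so the sample visits 13/1 = 13 distinct residues mod 13.
Start 5 is machine 5; the machines hit are 1, 2, 3, 4, 5, 6, 7, 8, 9, 10, 11, 12, 13.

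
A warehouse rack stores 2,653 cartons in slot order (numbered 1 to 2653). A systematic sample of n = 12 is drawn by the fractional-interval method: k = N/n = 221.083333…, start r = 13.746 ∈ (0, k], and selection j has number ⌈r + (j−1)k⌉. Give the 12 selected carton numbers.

j=1: r + 0k = 13.746 → ⌈·⌉ = 14
j=2: r + 1k = 234.829333… → ⌈·⌉ = 235
j=3: r + 2k = 455.912666… → ⌈·⌉ = 456
j=4: r + 3k = 676.996 → ⌈·⌉ = 677
j=5: r + 4k = 898.079333… → ⌈·⌉ = 899
j=6: r + 5k = 1119.162666… → ⌈·⌉ = 1120
j=7: r + 6k = 1340.246 → ⌈·⌉ = 1341
j=8: r + 7k = 1561.329333… → ⌈·⌉ = 1562
j=9: r + 8k = 1782.412666… → ⌈·⌉ = 1783
j=10: r + 9k = 2003.496 → ⌈·⌉ = 2004
j=11: r + 10k = 2224.579333… → ⌈·⌉ = 2225
j=12: r + 11k = 2445.662666… → ⌈·⌉ = 2446

14, 235, 456, 677, 899, 1120, 1341, 1562, 1783, 2004, 2225, 2446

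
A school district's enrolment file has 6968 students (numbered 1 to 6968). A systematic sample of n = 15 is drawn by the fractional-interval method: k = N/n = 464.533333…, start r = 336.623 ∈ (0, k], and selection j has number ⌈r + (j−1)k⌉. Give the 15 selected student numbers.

j=1: r + 0k = 336.623 → ⌈·⌉ = 337
j=2: r + 1k = 801.156333… → ⌈·⌉ = 802
j=3: r + 2k = 1265.689666… → ⌈·⌉ = 1266
j=4: r + 3k = 1730.223 → ⌈·⌉ = 1731
j=5: r + 4k = 2194.756333… → ⌈·⌉ = 2195
j=6: r + 5k = 2659.289666… → ⌈·⌉ = 2660
j=7: r + 6k = 3123.823 → ⌈·⌉ = 3124
j=8: r + 7k = 3588.356333… → ⌈·⌉ = 3589
j=9: r + 8k = 4052.889666… → ⌈·⌉ = 4053
j=10: r + 9k = 4517.423 → ⌈·⌉ = 4518
j=11: r + 10k = 4981.956333… → ⌈·⌉ = 4982
j=12: r + 11k = 5446.489666… → ⌈·⌉ = 5447
j=13: r + 12k = 5911.023 → ⌈·⌉ = 5912
j=14: r + 13k = 6375.556333… → ⌈·⌉ = 6376
j=15: r + 14k = 6840.089666… → ⌈·⌉ = 6841

337, 802, 1266, 1731, 2195, 2660, 3124, 3589, 4053, 4518, 4982, 5447, 5912, 6376, 6841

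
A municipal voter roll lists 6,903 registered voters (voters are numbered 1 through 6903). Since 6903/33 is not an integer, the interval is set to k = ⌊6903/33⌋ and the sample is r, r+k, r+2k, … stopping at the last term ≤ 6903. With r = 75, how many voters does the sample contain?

33

k = ⌊6903/33⌋ = 209
Achieved size = ⌊(6903 − 75)/209⌋ + 1 = ⌊6828/209⌋ + 1 = 32 + 1 = 33
(last selection: 75 + 32×209 = 6763 ≤ 6903; next would be 6972 > 6903)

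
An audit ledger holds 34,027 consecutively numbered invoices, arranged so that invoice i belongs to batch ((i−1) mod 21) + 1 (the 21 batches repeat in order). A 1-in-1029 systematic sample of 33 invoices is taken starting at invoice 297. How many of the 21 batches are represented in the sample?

Consecutive selections differ by k = 1029, so their batch numbers differ by 1029 mod 21 = 0.
gcd(1029, 21) = 21, so the sample visits 21/21 = 1 distinct residues mod 21.
Start 297 is batch 3; the batches hit are 3.

1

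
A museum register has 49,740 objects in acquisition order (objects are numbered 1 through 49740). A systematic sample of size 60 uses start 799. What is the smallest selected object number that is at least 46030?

k = 49740/60 = 829
Steps past start: ⌈(46030 − 799)/829⌉ = ⌈45231/829⌉ = 55
Selected object: 799 + 55×829 = 46394

46394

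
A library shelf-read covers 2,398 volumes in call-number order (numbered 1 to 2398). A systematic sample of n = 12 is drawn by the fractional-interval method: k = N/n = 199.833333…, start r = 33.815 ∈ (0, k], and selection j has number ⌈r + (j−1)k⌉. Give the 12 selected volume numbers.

j=1: r + 0k = 33.815 → ⌈·⌉ = 34
j=2: r + 1k = 233.648333… → ⌈·⌉ = 234
j=3: r + 2k = 433.481666… → ⌈·⌉ = 434
j=4: r + 3k = 633.315 → ⌈·⌉ = 634
j=5: r + 4k = 833.148333… → ⌈·⌉ = 834
j=6: r + 5k = 1032.981666… → ⌈·⌉ = 1033
j=7: r + 6k = 1232.815 → ⌈·⌉ = 1233
j=8: r + 7k = 1432.648333… → ⌈·⌉ = 1433
j=9: r + 8k = 1632.481666… → ⌈·⌉ = 1633
j=10: r + 9k = 1832.315 → ⌈·⌉ = 1833
j=11: r + 10k = 2032.148333… → ⌈·⌉ = 2033
j=12: r + 11k = 2231.981666… → ⌈·⌉ = 2232

34, 234, 434, 634, 834, 1033, 1233, 1433, 1633, 1833, 2033, 2232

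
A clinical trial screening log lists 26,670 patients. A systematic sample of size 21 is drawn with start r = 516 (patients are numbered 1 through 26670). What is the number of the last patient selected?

25916

k = 26670/21 = 1270
21st selection = r + (21−1)·k = 516 + 20×1270 = 516 + 25400 = 25916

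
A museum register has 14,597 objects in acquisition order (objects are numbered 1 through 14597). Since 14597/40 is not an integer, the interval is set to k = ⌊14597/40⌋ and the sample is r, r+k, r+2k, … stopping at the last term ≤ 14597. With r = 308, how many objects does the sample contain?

40

k = ⌊14597/40⌋ = 364
Achieved size = ⌊(14597 − 308)/364⌋ + 1 = ⌊14289/364⌋ + 1 = 39 + 1 = 40
(last selection: 308 + 39×364 = 14504 ≤ 14597; next would be 14868 > 14597)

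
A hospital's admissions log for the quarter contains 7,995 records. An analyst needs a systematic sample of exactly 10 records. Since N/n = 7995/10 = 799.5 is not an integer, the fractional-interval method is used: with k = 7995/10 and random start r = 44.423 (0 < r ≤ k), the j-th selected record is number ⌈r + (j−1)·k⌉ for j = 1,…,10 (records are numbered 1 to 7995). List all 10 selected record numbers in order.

j=1: r + 0k = 44.423 → ⌈·⌉ = 45
j=2: r + 1k = 843.923 → ⌈·⌉ = 844
j=3: r + 2k = 1643.423 → ⌈·⌉ = 1644
j=4: r + 3k = 2442.923 → ⌈·⌉ = 2443
j=5: r + 4k = 3242.423 → ⌈·⌉ = 3243
j=6: r + 5k = 4041.923 → ⌈·⌉ = 4042
j=7: r + 6k = 4841.423 → ⌈·⌉ = 4842
j=8: r + 7k = 5640.923 → ⌈·⌉ = 5641
j=9: r + 8k = 6440.423 → ⌈·⌉ = 6441
j=10: r + 9k = 7239.923 → ⌈·⌉ = 7240

45, 844, 1644, 2443, 3243, 4042, 4842, 5641, 6441, 7240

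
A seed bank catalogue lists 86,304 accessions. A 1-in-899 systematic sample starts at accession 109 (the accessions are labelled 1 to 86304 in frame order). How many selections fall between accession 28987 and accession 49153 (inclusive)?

k = 899
First selection ≥ 28987: 109 + ⌈(28987−109)/899⌉·899 = 109 + 33×899 = 29776
Last selection ≤ 49153: 109 + ⌊(49153−109)/899⌋·899 = 109 + 54×899 = 48655
Count = 54 − 33 + 1 = 22

22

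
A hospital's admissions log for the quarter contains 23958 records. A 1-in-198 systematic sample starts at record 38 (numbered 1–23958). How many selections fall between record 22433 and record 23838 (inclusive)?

k = 198
First selection ≥ 22433: 38 + ⌈(22433−38)/198⌉·198 = 38 + 114×198 = 22610
Last selection ≤ 23838: 38 + ⌊(23838−38)/198⌋·198 = 38 + 120×198 = 23798
Count = 120 − 114 + 1 = 7

7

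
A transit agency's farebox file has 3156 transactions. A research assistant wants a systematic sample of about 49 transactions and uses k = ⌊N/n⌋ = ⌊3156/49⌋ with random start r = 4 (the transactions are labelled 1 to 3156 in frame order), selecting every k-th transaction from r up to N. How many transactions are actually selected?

k = ⌊3156/49⌋ = 64
Achieved size = ⌊(3156 − 4)/64⌋ + 1 = ⌊3152/64⌋ + 1 = 49 + 1 = 50
(last selection: 4 + 49×64 = 3140 ≤ 3156; next would be 3204 > 3156)

50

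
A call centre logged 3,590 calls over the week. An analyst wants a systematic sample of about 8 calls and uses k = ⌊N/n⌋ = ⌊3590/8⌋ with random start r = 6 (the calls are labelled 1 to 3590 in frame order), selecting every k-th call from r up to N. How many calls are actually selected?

9

k = ⌊3590/8⌋ = 448
Achieved size = ⌊(3590 − 6)/448⌋ + 1 = ⌊3584/448⌋ + 1 = 8 + 1 = 9
(last selection: 6 + 8×448 = 3590 ≤ 3590; next would be 4038 > 3590)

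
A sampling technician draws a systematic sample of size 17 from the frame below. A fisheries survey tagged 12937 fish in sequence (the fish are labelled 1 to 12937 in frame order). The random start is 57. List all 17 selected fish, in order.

k = N/n = 12937/17 = 761
fish 1: 57
fish 2: 57 + 761 = 818
fish 3: 818 + 761 = 1579
fish 4: 1579 + 761 = 2340
fish 5: 2340 + 761 = 3101
fish 6: 3101 + 761 = 3862
fish 7: 3862 + 761 = 4623
fish 8: 4623 + 761 = 5384
fish 9: 5384 + 761 = 6145
fish 10: 6145 + 761 = 6906
fish 11: 6906 + 761 = 7667
fish 12: 7667 + 761 = 8428
fish 13: 8428 + 761 = 9189
fish 14: 9189 + 761 = 9950
fish 15: 9950 + 761 = 10711
fish 16: 10711 + 761 = 11472
fish 17: 11472 + 761 = 12233

57, 818, 1579, 2340, 3101, 3862, 4623, 5384, 6145, 6906, 7667, 8428, 9189, 9950, 10711, 11472, 12233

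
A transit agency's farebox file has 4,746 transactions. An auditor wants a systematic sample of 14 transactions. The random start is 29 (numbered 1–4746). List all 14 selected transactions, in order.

k = N/n = 4746/14 = 339
transaction 1: 29
transaction 2: 29 + 339 = 368
transaction 3: 368 + 339 = 707
transaction 4: 707 + 339 = 1046
transaction 5: 1046 + 339 = 1385
transaction 6: 1385 + 339 = 1724
transaction 7: 1724 + 339 = 2063
transaction 8: 2063 + 339 = 2402
transaction 9: 2402 + 339 = 2741
transaction 10: 2741 + 339 = 3080
transaction 11: 3080 + 339 = 3419
transaction 12: 3419 + 339 = 3758
transaction 13: 3758 + 339 = 4097
transaction 14: 4097 + 339 = 4436

29, 368, 707, 1046, 1385, 1724, 2063, 2402, 2741, 3080, 3419, 3758, 4097, 4436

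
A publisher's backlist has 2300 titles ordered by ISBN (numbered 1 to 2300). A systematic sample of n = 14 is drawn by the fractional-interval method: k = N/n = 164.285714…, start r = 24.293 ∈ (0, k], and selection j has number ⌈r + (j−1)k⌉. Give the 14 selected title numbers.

j=1: r + 0k = 24.293 → ⌈·⌉ = 25
j=2: r + 1k = 188.578714… → ⌈·⌉ = 189
j=3: r + 2k = 352.864428… → ⌈·⌉ = 353
j=4: r + 3k = 517.150142… → ⌈·⌉ = 518
j=5: r + 4k = 681.435857… → ⌈·⌉ = 682
j=6: r + 5k = 845.721571… → ⌈·⌉ = 846
j=7: r + 6k = 1010.007285… → ⌈·⌉ = 1011
j=8: r + 7k = 1174.293 → ⌈·⌉ = 1175
j=9: r + 8k = 1338.578714… → ⌈·⌉ = 1339
j=10: r + 9k = 1502.864428… → ⌈·⌉ = 1503
j=11: r + 10k = 1667.150142… → ⌈·⌉ = 1668
j=12: r + 11k = 1831.435857… → ⌈·⌉ = 1832
j=13: r + 12k = 1995.721571… → ⌈·⌉ = 1996
j=14: r + 13k = 2160.007285… → ⌈·⌉ = 2161

25, 189, 353, 518, 682, 846, 1011, 1175, 1339, 1503, 1668, 1832, 1996, 2161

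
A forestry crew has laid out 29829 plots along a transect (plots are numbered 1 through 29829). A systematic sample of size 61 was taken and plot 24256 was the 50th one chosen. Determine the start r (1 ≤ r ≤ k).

295

k = 29829/61 = 489
r = 24256 − (50−1)×489 = 24256 − 23961 = 295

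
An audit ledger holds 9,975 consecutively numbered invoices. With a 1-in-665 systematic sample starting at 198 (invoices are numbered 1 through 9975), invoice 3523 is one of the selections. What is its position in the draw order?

k = 665
position = (3523 − 198)/665 + 1 = 3325/665 + 1 = 5 + 1 = 6

6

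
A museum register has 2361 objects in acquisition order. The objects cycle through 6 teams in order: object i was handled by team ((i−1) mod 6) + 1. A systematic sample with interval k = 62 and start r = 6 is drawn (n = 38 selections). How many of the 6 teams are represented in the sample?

Consecutive selections differ by k = 62, so their team numbers differ by 62 mod 6 = 2.
gcd(62, 6) = 2, so the sample visits 6/2 = 3 distinct residues mod 6.
Start 6 is team 6; the teams hit are 2, 4, 6.

3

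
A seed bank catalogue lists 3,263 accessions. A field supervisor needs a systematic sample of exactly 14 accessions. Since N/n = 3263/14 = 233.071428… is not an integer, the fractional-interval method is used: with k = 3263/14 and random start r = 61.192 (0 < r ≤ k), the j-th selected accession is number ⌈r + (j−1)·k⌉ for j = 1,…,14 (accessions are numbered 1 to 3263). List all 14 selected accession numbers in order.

62, 295, 528, 761, 994, 1227, 1460, 1693, 1926, 2159, 2392, 2625, 2859, 3092

j=1: r + 0k = 61.192 → ⌈·⌉ = 62
j=2: r + 1k = 294.263428… → ⌈·⌉ = 295
j=3: r + 2k = 527.334857… → ⌈·⌉ = 528
j=4: r + 3k = 760.406285… → ⌈·⌉ = 761
j=5: r + 4k = 993.477714… → ⌈·⌉ = 994
j=6: r + 5k = 1226.549142… → ⌈·⌉ = 1227
j=7: r + 6k = 1459.620571… → ⌈·⌉ = 1460
j=8: r + 7k = 1692.692 → ⌈·⌉ = 1693
j=9: r + 8k = 1925.763428… → ⌈·⌉ = 1926
j=10: r + 9k = 2158.834857… → ⌈·⌉ = 2159
j=11: r + 10k = 2391.906285… → ⌈·⌉ = 2392
j=12: r + 11k = 2624.977714… → ⌈·⌉ = 2625
j=13: r + 12k = 2858.049142… → ⌈·⌉ = 2859
j=14: r + 13k = 3091.120571… → ⌈·⌉ = 3092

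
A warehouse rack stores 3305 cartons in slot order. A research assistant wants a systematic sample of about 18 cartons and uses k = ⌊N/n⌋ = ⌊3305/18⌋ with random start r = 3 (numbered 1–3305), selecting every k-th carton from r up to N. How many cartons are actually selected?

k = ⌊3305/18⌋ = 183
Achieved size = ⌊(3305 − 3)/183⌋ + 1 = ⌊3302/183⌋ + 1 = 18 + 1 = 19
(last selection: 3 + 18×183 = 3297 ≤ 3305; next would be 3480 > 3305)

19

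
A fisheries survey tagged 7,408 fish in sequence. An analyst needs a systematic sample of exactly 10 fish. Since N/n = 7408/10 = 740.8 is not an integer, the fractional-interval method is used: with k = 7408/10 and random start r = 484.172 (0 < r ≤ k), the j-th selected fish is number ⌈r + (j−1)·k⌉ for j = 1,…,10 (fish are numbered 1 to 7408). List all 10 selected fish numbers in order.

j=1: r + 0k = 484.172 → ⌈·⌉ = 485
j=2: r + 1k = 1224.972 → ⌈·⌉ = 1225
j=3: r + 2k = 1965.772 → ⌈·⌉ = 1966
j=4: r + 3k = 2706.572 → ⌈·⌉ = 2707
j=5: r + 4k = 3447.372 → ⌈·⌉ = 3448
j=6: r + 5k = 4188.172 → ⌈·⌉ = 4189
j=7: r + 6k = 4928.972 → ⌈·⌉ = 4929
j=8: r + 7k = 5669.772 → ⌈·⌉ = 5670
j=9: r + 8k = 6410.572 → ⌈·⌉ = 6411
j=10: r + 9k = 7151.372 → ⌈·⌉ = 7152

485, 1225, 1966, 2707, 3448, 4189, 4929, 5670, 6411, 7152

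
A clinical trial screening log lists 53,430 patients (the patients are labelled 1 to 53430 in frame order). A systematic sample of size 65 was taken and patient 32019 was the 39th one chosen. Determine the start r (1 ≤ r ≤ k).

783

k = 53430/65 = 822
r = 32019 − (39−1)×822 = 32019 − 31236 = 783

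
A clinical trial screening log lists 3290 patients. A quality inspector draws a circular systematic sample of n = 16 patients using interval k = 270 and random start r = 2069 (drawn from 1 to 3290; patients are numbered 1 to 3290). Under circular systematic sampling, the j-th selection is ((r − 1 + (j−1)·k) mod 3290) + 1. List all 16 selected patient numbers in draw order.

2069, 2339, 2609, 2879, 3149, 129, 399, 669, 939, 1209, 1479, 1749, 2019, 2289, 2559, 2829

Selection 1: 2069
Selection 2: 2069 + 270 = 2339
Selection 3: 2339 + 270 = 2609
Selection 4: 2609 + 270 = 2879
Selection 5: 2879 + 270 = 3149
Selection 6: 3149 + 270 = 3419 → 3419 − 3290 = 129
Selection 7: 129 + 270 = 399
Selection 8: 399 + 270 = 669
Selection 9: 669 + 270 = 939
Selection 10: 939 + 270 = 1209
Selection 11: 1209 + 270 = 1479
Selection 12: 1479 + 270 = 1749
Selection 13: 1749 + 270 = 2019
Selection 14: 2019 + 270 = 2289
Selection 15: 2289 + 270 = 2559
Selection 16: 2559 + 270 = 2829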